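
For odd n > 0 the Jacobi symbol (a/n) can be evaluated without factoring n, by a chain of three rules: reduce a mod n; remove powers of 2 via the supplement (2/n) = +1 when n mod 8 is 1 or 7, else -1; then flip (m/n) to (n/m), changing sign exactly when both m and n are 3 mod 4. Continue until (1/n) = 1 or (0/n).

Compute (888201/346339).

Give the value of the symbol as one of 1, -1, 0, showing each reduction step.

1

(888201/346339) = (195523/346339)   [reduce mod 346339]
reciprocity: (195523/346339) = -1·(346339/195523) since 195523 mod 4 = 3, 346339 mod 4 = 3; sign now -1
(346339/195523) = (150816/195523)   [reduce mod 195523]
150816 = 2^5·4713; (2/195523) = -1 since 195523 mod 8 = 3, so (150816/195523) = (-1)^5·(4713/195523); sign now +1
reciprocity: (4713/195523) = +1·(195523/4713) since 4713 mod 4 = 1, 195523 mod 4 = 3; sign now +1
(195523/4713) = (2290/4713)   [reduce mod 4713]
2290 = 2^1·1145; (2/4713) = +1 since 4713 mod 8 = 1, so (2290/4713) = (+1)^1·(1145/4713); sign now +1
reciprocity: (1145/4713) = +1·(4713/1145) since 1145 mod 4 = 1, 4713 mod 4 = 1; sign now +1
(4713/1145) = (133/1145)   [reduce mod 1145]
reciprocity: (133/1145) = +1·(1145/133) since 133 mod 4 = 1, 1145 mod 4 = 1; sign now +1
(1145/133) = (81/133)   [reduce mod 133]
reciprocity: (81/133) = +1·(133/81) since 81 mod 4 = 1, 133 mod 4 = 1; sign now +1
(133/81) = (52/81)   [reduce mod 81]
52 = 2^2·13; (2/81) = +1 since 81 mod 8 = 1, so (52/81) = (+1)^2·(13/81); sign now +1
reciprocity: (13/81) = +1·(81/13) since 13 mod 4 = 1, 81 mod 4 = 1; sign now +1
(81/13) = (3/13)   [reduce mod 13]
reciprocity: (3/13) = +1·(13/3) since 3 mod 4 = 3, 13 mod 4 = 1; sign now +1
(13/3) = (1/3)   [reduce mod 3]
(1/3) = 1; final value = sign = +1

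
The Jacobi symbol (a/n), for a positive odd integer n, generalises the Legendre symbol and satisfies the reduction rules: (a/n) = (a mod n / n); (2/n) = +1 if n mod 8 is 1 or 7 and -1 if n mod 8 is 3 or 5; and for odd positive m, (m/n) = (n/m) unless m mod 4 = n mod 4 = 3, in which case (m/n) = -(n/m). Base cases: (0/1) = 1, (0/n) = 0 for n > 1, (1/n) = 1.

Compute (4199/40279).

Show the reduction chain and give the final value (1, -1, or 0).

1

flip (4199/40279) -> (40279/4199): both odd, 4199 mod 4 = 3, 40279 mod 4 = 3, so the flip contributes -1; sign now -1
(40279/4199): 40279 mod 4199 = 2488, so (40279/4199) = (2488/4199)
factor out 2^3: 2488 = 2^3·311; with 4199 mod 8 = 7, (2/4199) = +1; sign now -1; continue with (311/4199)
flip (311/4199) -> (4199/311): both odd, 311 mod 4 = 3, 4199 mod 4 = 3, so the flip contributes -1; sign now +1
(4199/311): 4199 mod 311 = 156, so (4199/311) = (156/311)
factor out 2^2: 156 = 2^2·39; with 311 mod 8 = 7, (2/311) = +1; sign now +1; continue with (39/311)
flip (39/311) -> (311/39): both odd, 39 mod 4 = 3, 311 mod 4 = 3, so the flip contributes -1; sign now -1
(311/39): 311 mod 39 = 38, so (311/39) = (38/39)
factor out 2^1: 38 = 2^1·19; with 39 mod 8 = 7, (2/39) = +1; sign now -1; continue with (19/39)
flip (19/39) -> (39/19): both odd, 19 mod 4 = 3, 39 mod 4 = 3, so the flip contributes -1; sign now +1
(39/19): 39 mod 19 = 1, so (39/19) = (1/19)
reached (1/19) = 1, so the symbol is +1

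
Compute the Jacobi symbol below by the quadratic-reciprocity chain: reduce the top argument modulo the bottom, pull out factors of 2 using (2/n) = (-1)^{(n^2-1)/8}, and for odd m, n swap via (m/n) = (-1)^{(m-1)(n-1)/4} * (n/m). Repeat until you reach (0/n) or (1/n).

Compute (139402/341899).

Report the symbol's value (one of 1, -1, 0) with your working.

1

139402 = 2^1·69701; (2/341899) = -1 since 341899 mod 8 = 3, so (139402/341899) = (-1)^1·(69701/341899); sign now -1
reciprocity: (69701/341899) = +1·(341899/69701) since 69701 mod 4 = 1, 341899 mod 4 = 3; sign now -1
(341899/69701) = (63095/69701)   [reduce mod 69701]
reciprocity: (63095/69701) = +1·(69701/63095) since 63095 mod 4 = 3, 69701 mod 4 = 1; sign now -1
(69701/63095) = (6606/63095)   [reduce mod 63095]
6606 = 2^1·3303; (2/63095) = +1 since 63095 mod 8 = 7, so (6606/63095) = (+1)^1·(3303/63095); sign now -1
reciprocity: (3303/63095) = -1·(63095/3303) since 3303 mod 4 = 3, 63095 mod 4 = 3; sign now +1
(63095/3303) = (338/3303)   [reduce mod 3303]
338 = 2^1·169; (2/3303) = +1 since 3303 mod 8 = 7, so (338/3303) = (+1)^1·(169/3303); sign now +1
reciprocity: (169/3303) = +1·(3303/169) since 169 mod 4 = 1, 3303 mod 4 = 3; sign now +1
(3303/169) = (92/169)   [reduce mod 169]
92 = 2^2·23; (2/169) = +1 since 169 mod 8 = 1, so (92/169) = (+1)^2·(23/169); sign now +1
reciprocity: (23/169) = +1·(169/23) since 23 mod 4 = 3, 169 mod 4 = 1; sign now +1
(169/23) = (8/23)   [reduce mod 23]
8 = 2^3·1; (2/23) = +1 since 23 mod 8 = 7, so (8/23) = (+1)^3·(1/23); sign now +1
(1/23) = 1; final value = sign = +1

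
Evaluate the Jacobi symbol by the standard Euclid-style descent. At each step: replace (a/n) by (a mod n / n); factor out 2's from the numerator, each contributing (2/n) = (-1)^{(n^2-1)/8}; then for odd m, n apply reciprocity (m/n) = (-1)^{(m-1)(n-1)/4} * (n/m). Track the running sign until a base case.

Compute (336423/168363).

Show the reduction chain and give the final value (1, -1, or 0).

0

(336423/168363): 336423 mod 168363 = 168060, so (336423/168363) = (168060/168363)
factor out 2^2: 168060 = 2^2·42015; with 168363 mod 8 = 3, (2/168363) = -1; sign now +1; continue with (42015/168363)
flip (42015/168363) -> (168363/42015): both odd, 42015 mod 4 = 3, 168363 mod 4 = 3, so the flip contributes -1; sign now -1
(168363/42015): 168363 mod 42015 = 303, so (168363/42015) = (303/42015)
flip (303/42015) -> (42015/303): both odd, 303 mod 4 = 3, 42015 mod 4 = 3, so the flip contributes -1; sign now +1
(42015/303): 42015 mod 303 = 201, so (42015/303) = (201/303)
flip (201/303) -> (303/201): both odd, 201 mod 4 = 1, 303 mod 4 = 3, so the flip contributes +1; sign now +1
(303/201): 303 mod 201 = 102, so (303/201) = (102/201)
factor out 2^1: 102 = 2^1·51; with 201 mod 8 = 1, (2/201) = +1; sign now +1; continue with (51/201)
flip (51/201) -> (201/51): both odd, 51 mod 4 = 3, 201 mod 4 = 1, so the flip contributes +1; sign now +1
(201/51): 201 mod 51 = 48, so (201/51) = (48/51)
factor out 2^4: 48 = 2^4·3; with 51 mod 8 = 3, (2/51) = -1; sign now +1; continue with (3/51)
flip (3/51) -> (51/3): both odd, 3 mod 4 = 3, 51 mod 4 = 3, so the flip contributes -1; sign now -1
(51/3): 51 mod 3 = 0, so (51/3) = (0/3)
reached (0/3); gcd(a, n) > 1, so (0/3) = 0 and the symbol is 0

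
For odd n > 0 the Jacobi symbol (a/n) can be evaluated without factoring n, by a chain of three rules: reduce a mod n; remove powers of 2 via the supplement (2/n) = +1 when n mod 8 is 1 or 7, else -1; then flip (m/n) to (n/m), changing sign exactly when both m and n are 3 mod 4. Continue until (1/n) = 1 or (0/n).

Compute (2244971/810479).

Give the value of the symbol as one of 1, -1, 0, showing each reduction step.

(2244971/810479): 2244971 mod 810479 = 624013, so (2244971/810479) = (624013/810479)
flip (624013/810479) -> (810479/624013): both odd, 624013 mod 4 = 1, 810479 mod 4 = 3, so the flip contributes +1; sign now +1
(810479/624013): 810479 mod 624013 = 186466, so (810479/624013) = (186466/624013)
factor out 2^1: 186466 = 2^1·93233; with 624013 mod 8 = 5, (2/624013) = -1; sign now -1; continue with (93233/624013)
flip (93233/624013) -> (624013/93233): both odd, 93233 mod 4 = 1, 624013 mod 4 = 1, so the flip contributes +1; sign now -1
(624013/93233): 624013 mod 93233 = 64615, so (624013/93233) = (64615/93233)
flip (64615/93233) -> (93233/64615): both odd, 64615 mod 4 = 3, 93233 mod 4 = 1, so the flip contributes +1; sign now -1
(93233/64615): 93233 mod 64615 = 28618, so (93233/64615) = (28618/64615)
factor out 2^1: 28618 = 2^1·14309; with 64615 mod 8 = 7, (2/64615) = +1; sign now -1; continue with (14309/64615)
flip (14309/64615) -> (64615/14309): both odd, 14309 mod 4 = 1, 64615 mod 4 = 3, so the flip contributes +1; sign now -1
(64615/14309): 64615 mod 14309 = 7379, so (64615/14309) = (7379/14309)
flip (7379/14309) -> (14309/7379): both odd, 7379 mod 4 = 3, 14309 mod 4 = 1, so the flip contributes +1; sign now -1
(14309/7379): 14309 mod 7379 = 6930, so (14309/7379) = (6930/7379)
factor out 2^1: 6930 = 2^1·3465; with 7379 mod 8 = 3, (2/7379) = -1; sign now +1; continue with (3465/7379)
flip (3465/7379) -> (7379/3465): both odd, 3465 mod 4 = 1, 7379 mod 4 = 3, so the flip contributes +1; sign now +1
(7379/3465): 7379 mod 3465 = 449, so (7379/3465) = (449/3465)
flip (449/3465) -> (3465/449): both odd, 449 mod 4 = 1, 3465 mod 4 = 1, so the flip contributes +1; sign now +1
(3465/449): 3465 mod 449 = 322, so (3465/449) = (322/449)
factor out 2^1: 322 = 2^1·161; with 449 mod 8 = 1, (2/449) = +1; sign now +1; continue with (161/449)
flip (161/449) -> (449/161): both odd, 161 mod 4 = 1, 449 mod 4 = 1, so the flip contributes +1; sign now +1
(449/161): 449 mod 161 = 127, so (449/161) = (127/161)
flip (127/161) -> (161/127): both odd, 127 mod 4 = 3, 161 mod 4 = 1, so the flip contributes +1; sign now +1
(161/127): 161 mod 127 = 34, so (161/127) = (34/127)
factor out 2^1: 34 = 2^1·17; with 127 mod 8 = 7, (2/127) = +1; sign now +1; continue with (17/127)
flip (17/127) -> (127/17): both odd, 17 mod 4 = 1, 127 mod 4 = 3, so the flip contributes +1; sign now +1
(127/17): 127 mod 17 = 8, so (127/17) = (8/17)
factor out 2^3: 8 = 2^3·1; with 17 mod 8 = 1, (2/17) = +1; sign now +1; continue with (1/17)
reached (1/17) = 1, so the symbol is +1

1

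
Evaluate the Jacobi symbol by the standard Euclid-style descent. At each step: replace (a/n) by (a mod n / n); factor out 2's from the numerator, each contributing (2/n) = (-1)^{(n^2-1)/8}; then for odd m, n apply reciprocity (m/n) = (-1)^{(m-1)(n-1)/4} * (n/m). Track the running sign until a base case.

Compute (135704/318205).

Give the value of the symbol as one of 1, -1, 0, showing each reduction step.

1

factor out 2^3: 135704 = 2^3·16963; with 318205 mod 8 = 5, (2/318205) = -1; sign now -1; continue with (16963/318205)
flip (16963/318205) -> (318205/16963): both odd, 16963 mod 4 = 3, 318205 mod 4 = 1, so the flip contributes +1; sign now -1
(318205/16963): 318205 mod 16963 = 12871, so (318205/16963) = (12871/16963)
flip (12871/16963) -> (16963/12871): both odd, 12871 mod 4 = 3, 16963 mod 4 = 3, so the flip contributes -1; sign now +1
(16963/12871): 16963 mod 12871 = 4092, so (16963/12871) = (4092/12871)
factor out 2^2: 4092 = 2^2·1023; with 12871 mod 8 = 7, (2/12871) = +1; sign now +1; continue with (1023/12871)
flip (1023/12871) -> (12871/1023): both odd, 1023 mod 4 = 3, 12871 mod 4 = 3, so the flip contributes -1; sign now -1
(12871/1023): 12871 mod 1023 = 595, so (12871/1023) = (595/1023)
flip (595/1023) -> (1023/595): both odd, 595 mod 4 = 3, 1023 mod 4 = 3, so the flip contributes -1; sign now +1
(1023/595): 1023 mod 595 = 428, so (1023/595) = (428/595)
factor out 2^2: 428 = 2^2·107; with 595 mod 8 = 3, (2/595) = -1; sign now +1; continue with (107/595)
flip (107/595) -> (595/107): both odd, 107 mod 4 = 3, 595 mod 4 = 3, so the flip contributes -1; sign now -1
(595/107): 595 mod 107 = 60, so (595/107) = (60/107)
factor out 2^2: 60 = 2^2·15; with 107 mod 8 = 3, (2/107) = -1; sign now -1; continue with (15/107)
flip (15/107) -> (107/15): both odd, 15 mod 4 = 3, 107 mod 4 = 3, so the flip contributes -1; sign now +1
(107/15): 107 mod 15 = 2, so (107/15) = (2/15)
factor out 2^1: 2 = 2^1·1; with 15 mod 8 = 7, (2/15) = +1; sign now +1; continue with (1/15)
reached (1/15) = 1, so the symbol is +1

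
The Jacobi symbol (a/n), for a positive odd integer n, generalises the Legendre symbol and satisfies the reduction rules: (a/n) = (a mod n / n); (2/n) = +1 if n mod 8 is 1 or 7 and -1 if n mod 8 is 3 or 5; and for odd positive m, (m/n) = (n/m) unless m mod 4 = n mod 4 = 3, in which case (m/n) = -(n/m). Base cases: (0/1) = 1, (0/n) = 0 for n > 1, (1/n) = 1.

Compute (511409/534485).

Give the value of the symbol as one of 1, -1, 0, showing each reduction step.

-1

reciprocity: (511409/534485) = +1·(534485/511409) since 511409 mod 4 = 1, 534485 mod 4 = 1; sign now +1
(534485/511409) = (23076/511409)   [reduce mod 511409]
23076 = 2^2·5769; (2/511409) = +1 since 511409 mod 8 = 1, so (23076/511409) = (+1)^2·(5769/511409); sign now +1
reciprocity: (5769/511409) = +1·(511409/5769) since 5769 mod 4 = 1, 511409 mod 4 = 1; sign now +1
(511409/5769) = (3737/5769)   [reduce mod 5769]
reciprocity: (3737/5769) = +1·(5769/3737) since 3737 mod 4 = 1, 5769 mod 4 = 1; sign now +1
(5769/3737) = (2032/3737)   [reduce mod 3737]
2032 = 2^4·127; (2/3737) = +1 since 3737 mod 8 = 1, so (2032/3737) = (+1)^4·(127/3737); sign now +1
reciprocity: (127/3737) = +1·(3737/127) since 127 mod 4 = 3, 3737 mod 4 = 1; sign now +1
(3737/127) = (54/127)   [reduce mod 127]
54 = 2^1·27; (2/127) = +1 since 127 mod 8 = 7, so (54/127) = (+1)^1·(27/127); sign now +1
reciprocity: (27/127) = -1·(127/27) since 27 mod 4 = 3, 127 mod 4 = 3; sign now -1
(127/27) = (19/27)   [reduce mod 27]
reciprocity: (19/27) = -1·(27/19) since 19 mod 4 = 3, 27 mod 4 = 3; sign now +1
(27/19) = (8/19)   [reduce mod 19]
8 = 2^3·1; (2/19) = -1 since 19 mod 8 = 3, so (8/19) = (-1)^3·(1/19); sign now -1
(1/19) = 1; final value = sign = -1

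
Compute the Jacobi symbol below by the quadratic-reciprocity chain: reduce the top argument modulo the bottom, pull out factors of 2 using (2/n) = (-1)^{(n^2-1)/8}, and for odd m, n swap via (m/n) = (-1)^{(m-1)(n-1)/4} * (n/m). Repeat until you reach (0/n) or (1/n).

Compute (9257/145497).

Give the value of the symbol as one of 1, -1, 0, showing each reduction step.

1

reciprocity: (9257/145497) = +1·(145497/9257) since 9257 mod 4 = 1, 145497 mod 4 = 1; sign now +1
(145497/9257) = (6642/9257)   [reduce mod 9257]
6642 = 2^1·3321; (2/9257) = +1 since 9257 mod 8 = 1, so (6642/9257) = (+1)^1·(3321/9257); sign now +1
reciprocity: (3321/9257) = +1·(9257/3321) since 3321 mod 4 = 1, 9257 mod 4 = 1; sign now +1
(9257/3321) = (2615/3321)   [reduce mod 3321]
reciprocity: (2615/3321) = +1·(3321/2615) since 2615 mod 4 = 3, 3321 mod 4 = 1; sign now +1
(3321/2615) = (706/2615)   [reduce mod 2615]
706 = 2^1·353; (2/2615) = +1 since 2615 mod 8 = 7, so (706/2615) = (+1)^1·(353/2615); sign now +1
reciprocity: (353/2615) = +1·(2615/353) since 353 mod 4 = 1, 2615 mod 4 = 3; sign now +1
(2615/353) = (144/353)   [reduce mod 353]
144 = 2^4·9; (2/353) = +1 since 353 mod 8 = 1, so (144/353) = (+1)^4·(9/353); sign now +1
reciprocity: (9/353) = +1·(353/9) since 9 mod 4 = 1, 353 mod 4 = 1; sign now +1
(353/9) = (2/9)   [reduce mod 9]
2 = 2^1·1; (2/9) = +1 since 9 mod 8 = 1, so (2/9) = (+1)^1·(1/9); sign now +1
(1/9) = 1; final value = sign = +1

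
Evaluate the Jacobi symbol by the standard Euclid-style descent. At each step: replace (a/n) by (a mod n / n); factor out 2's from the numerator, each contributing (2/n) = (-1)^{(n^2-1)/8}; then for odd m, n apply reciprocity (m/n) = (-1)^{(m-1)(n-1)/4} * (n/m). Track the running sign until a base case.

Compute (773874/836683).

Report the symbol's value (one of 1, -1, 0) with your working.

-1

factor out 2^1: 773874 = 2^1·386937; with 836683 mod 8 = 3, (2/836683) = -1; sign now -1; continue with (386937/836683)
flip (386937/836683) -> (836683/386937): both odd, 386937 mod 4 = 1, 836683 mod 4 = 3, so the flip contributes +1; sign now -1
(836683/386937): 836683 mod 386937 = 62809, so (836683/386937) = (62809/386937)
flip (62809/386937) -> (386937/62809): both odd, 62809 mod 4 = 1, 386937 mod 4 = 1, so the flip contributes +1; sign now -1
(386937/62809): 386937 mod 62809 = 10083, so (386937/62809) = (10083/62809)
flip (10083/62809) -> (62809/10083): both odd, 10083 mod 4 = 3, 62809 mod 4 = 1, so the flip contributes +1; sign now -1
(62809/10083): 62809 mod 10083 = 2311, so (62809/10083) = (2311/10083)
flip (2311/10083) -> (10083/2311): both odd, 2311 mod 4 = 3, 10083 mod 4 = 3, so the flip contributes -1; sign now +1
(10083/2311): 10083 mod 2311 = 839, so (10083/2311) = (839/2311)
flip (839/2311) -> (2311/839): both odd, 839 mod 4 = 3, 2311 mod 4 = 3, so the flip contributes -1; sign now -1
(2311/839): 2311 mod 839 = 633, so (2311/839) = (633/839)
flip (633/839) -> (839/633): both odd, 633 mod 4 = 1, 839 mod 4 = 3, so the flip contributes +1; sign now -1
(839/633): 839 mod 633 = 206, so (839/633) = (206/633)
factor out 2^1: 206 = 2^1·103; with 633 mod 8 = 1, (2/633) = +1; sign now -1; continue with (103/633)
flip (103/633) -> (633/103): both odd, 103 mod 4 = 3, 633 mod 4 = 1, so the flip contributes +1; sign now -1
(633/103): 633 mod 103 = 15, so (633/103) = (15/103)
flip (15/103) -> (103/15): both odd, 15 mod 4 = 3, 103 mod 4 = 3, so the flip contributes -1; sign now +1
(103/15): 103 mod 15 = 13, so (103/15) = (13/15)
flip (13/15) -> (15/13): both odd, 13 mod 4 = 1, 15 mod 4 = 3, so the flip contributes +1; sign now +1
(15/13): 15 mod 13 = 2, so (15/13) = (2/13)
factor out 2^1: 2 = 2^1·1; with 13 mod 8 = 5, (2/13) = -1; sign now -1; continue with (1/13)
reached (1/13) = 1, so the symbol is -1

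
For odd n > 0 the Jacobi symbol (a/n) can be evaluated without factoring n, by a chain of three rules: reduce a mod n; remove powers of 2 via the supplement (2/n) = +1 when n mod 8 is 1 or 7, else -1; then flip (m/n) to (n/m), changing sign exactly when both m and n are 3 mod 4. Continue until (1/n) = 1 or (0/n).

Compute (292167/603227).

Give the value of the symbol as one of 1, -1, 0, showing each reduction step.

reciprocity: (292167/603227) = -1·(603227/292167) since 292167 mod 4 = 3, 603227 mod 4 = 3; sign now -1
(603227/292167) = (18893/292167)   [reduce mod 292167]
reciprocity: (18893/292167) = +1·(292167/18893) since 18893 mod 4 = 1, 292167 mod 4 = 3; sign now -1
(292167/18893) = (8772/18893)   [reduce mod 18893]
8772 = 2^2·2193; (2/18893) = -1 since 18893 mod 8 = 5, so (8772/18893) = (-1)^2·(2193/18893); sign now -1
reciprocity: (2193/18893) = +1·(18893/2193) since 2193 mod 4 = 1, 18893 mod 4 = 1; sign now -1
(18893/2193) = (1349/2193)   [reduce mod 2193]
reciprocity: (1349/2193) = +1·(2193/1349) since 1349 mod 4 = 1, 2193 mod 4 = 1; sign now -1
(2193/1349) = (844/1349)   [reduce mod 1349]
844 = 2^2·211; (2/1349) = -1 since 1349 mod 8 = 5, so (844/1349) = (-1)^2·(211/1349); sign now -1
reciprocity: (211/1349) = +1·(1349/211) since 211 mod 4 = 3, 1349 mod 4 = 1; sign now -1
(1349/211) = (83/211)   [reduce mod 211]
reciprocity: (83/211) = -1·(211/83) since 83 mod 4 = 3, 211 mod 4 = 3; sign now +1
(211/83) = (45/83)   [reduce mod 83]
reciprocity: (45/83) = +1·(83/45) since 45 mod 4 = 1, 83 mod 4 = 3; sign now +1
(83/45) = (38/45)   [reduce mod 45]
38 = 2^1·19; (2/45) = -1 since 45 mod 8 = 5, so (38/45) = (-1)^1·(19/45); sign now -1
reciprocity: (19/45) = +1·(45/19) since 19 mod 4 = 3, 45 mod 4 = 1; sign now -1
(45/19) = (7/19)   [reduce mod 19]
reciprocity: (7/19) = -1·(19/7) since 7 mod 4 = 3, 19 mod 4 = 3; sign now +1
(19/7) = (5/7)   [reduce mod 7]
reciprocity: (5/7) = +1·(7/5) since 5 mod 4 = 1, 7 mod 4 = 3; sign now +1
(7/5) = (2/5)   [reduce mod 5]
2 = 2^1·1; (2/5) = -1 since 5 mod 8 = 5, so (2/5) = (-1)^1·(1/5); sign now -1
(1/5) = 1; final value = sign = -1

-1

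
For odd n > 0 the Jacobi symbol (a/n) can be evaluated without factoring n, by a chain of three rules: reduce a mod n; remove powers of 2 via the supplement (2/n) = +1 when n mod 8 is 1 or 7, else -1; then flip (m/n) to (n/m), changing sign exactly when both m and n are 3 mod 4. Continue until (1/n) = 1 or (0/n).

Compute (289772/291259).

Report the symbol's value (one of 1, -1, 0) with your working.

1

289772 = 2^2·72443; (2/291259) = -1 since 291259 mod 8 = 3, so (289772/291259) = (-1)^2·(72443/291259); sign now +1
reciprocity: (72443/291259) = -1·(291259/72443) since 72443 mod 4 = 3, 291259 mod 4 = 3; sign now -1
(291259/72443) = (1487/72443)   [reduce mod 72443]
reciprocity: (1487/72443) = -1·(72443/1487) since 1487 mod 4 = 3, 72443 mod 4 = 3; sign now +1
(72443/1487) = (1067/1487)   [reduce mod 1487]
reciprocity: (1067/1487) = -1·(1487/1067) since 1067 mod 4 = 3, 1487 mod 4 = 3; sign now -1
(1487/1067) = (420/1067)   [reduce mod 1067]
420 = 2^2·105; (2/1067) = -1 since 1067 mod 8 = 3, so (420/1067) = (-1)^2·(105/1067); sign now -1
reciprocity: (105/1067) = +1·(1067/105) since 105 mod 4 = 1, 1067 mod 4 = 3; sign now -1
(1067/105) = (17/105)   [reduce mod 105]
reciprocity: (17/105) = +1·(105/17) since 17 mod 4 = 1, 105 mod 4 = 1; sign now -1
(105/17) = (3/17)   [reduce mod 17]
reciprocity: (3/17) = +1·(17/3) since 3 mod 4 = 3, 17 mod 4 = 1; sign now -1
(17/3) = (2/3)   [reduce mod 3]
2 = 2^1·1; (2/3) = -1 since 3 mod 8 = 3, so (2/3) = (-1)^1·(1/3); sign now +1
(1/3) = 1; final value = sign = +1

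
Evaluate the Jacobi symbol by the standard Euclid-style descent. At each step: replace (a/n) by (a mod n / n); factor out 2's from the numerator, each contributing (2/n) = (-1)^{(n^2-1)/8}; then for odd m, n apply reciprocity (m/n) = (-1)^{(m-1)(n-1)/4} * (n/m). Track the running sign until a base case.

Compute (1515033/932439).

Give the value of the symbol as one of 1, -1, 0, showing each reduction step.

(1515033/932439): 1515033 mod 932439 = 582594, so (1515033/932439) = (582594/932439)
factor out 2^1: 582594 = 2^1·291297; with 932439 mod 8 = 7, (2/932439) = +1; sign now +1; continue with (291297/932439)
flip (291297/932439) -> (932439/291297): both odd, 291297 mod 4 = 1, 932439 mod 4 = 3, so the flip contributes +1; sign now +1
(932439/291297): 932439 mod 291297 = 58548, so (932439/291297) = (58548/291297)
factor out 2^2: 58548 = 2^2·14637; with 291297 mod 8 = 1, (2/291297) = +1; sign now +1; continue with (14637/291297)
flip (14637/291297) -> (291297/14637): both odd, 14637 mod 4 = 1, 291297 mod 4 = 1, so the flip contributes +1; sign now +1
(291297/14637): 291297 mod 14637 = 13194, so (291297/14637) = (13194/14637)
factor out 2^1: 13194 = 2^1·6597; with 14637 mod 8 = 5, (2/14637) = -1; sign now -1; continue with (6597/14637)
flip (6597/14637) -> (14637/6597): both odd, 6597 mod 4 = 1, 14637 mod 4 = 1, so the flip contributes +1; sign now -1
(14637/6597): 14637 mod 6597 = 1443, so (14637/6597) = (1443/6597)
flip (1443/6597) -> (6597/1443): both odd, 1443 mod 4 = 3, 6597 mod 4 = 1, so the flip contributes +1; sign now -1
(6597/1443): 6597 mod 1443 = 825, so (6597/1443) = (825/1443)
flip (825/1443) -> (1443/825): both odd, 825 mod 4 = 1, 1443 mod 4 = 3, so the flip contributes +1; sign now -1
(1443/825): 1443 mod 825 = 618, so (1443/825) = (618/825)
factor out 2^1: 618 = 2^1·309; with 825 mod 8 = 1, (2/825) = +1; sign now -1; continue with (309/825)
flip (309/825) -> (825/309): both odd, 309 mod 4 = 1, 825 mod 4 = 1, so the flip contributes +1; sign now -1
(825/309): 825 mod 309 = 207, so (825/309) = (207/309)
flip (207/309) -> (309/207): both odd, 207 mod 4 = 3, 309 mod 4 = 1, so the flip contributes +1; sign now -1
(309/207): 309 mod 207 = 102, so (309/207) = (102/207)
factor out 2^1: 102 = 2^1·51; with 207 mod 8 = 7, (2/207) = +1; sign now -1; continue with (51/207)
flip (51/207) -> (207/51): both odd, 51 mod 4 = 3, 207 mod 4 = 3, so the flip contributes -1; sign now +1
(207/51): 207 mod 51 = 3, so (207/51) = (3/51)
flip (3/51) -> (51/3): both odd, 3 mod 4 = 3, 51 mod 4 = 3, so the flip contributes -1; sign now -1
(51/3): 51 mod 3 = 0, so (51/3) = (0/3)
reached (0/3); gcd(a, n) > 1, so (0/3) = 0 and the symbol is 0

0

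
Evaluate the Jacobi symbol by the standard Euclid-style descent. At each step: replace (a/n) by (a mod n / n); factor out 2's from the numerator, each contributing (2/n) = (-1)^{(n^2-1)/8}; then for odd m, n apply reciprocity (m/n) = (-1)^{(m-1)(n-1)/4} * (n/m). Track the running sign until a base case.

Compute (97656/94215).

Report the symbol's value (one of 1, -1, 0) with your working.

0

(97656/94215) = (3441/94215)   [reduce mod 94215]
reciprocity: (3441/94215) = +1·(94215/3441) since 3441 mod 4 = 1, 94215 mod 4 = 3; sign now +1
(94215/3441) = (1308/3441)   [reduce mod 3441]
1308 = 2^2·327; (2/3441) = +1 since 3441 mod 8 = 1, so (1308/3441) = (+1)^2·(327/3441); sign now +1
reciprocity: (327/3441) = +1·(3441/327) since 327 mod 4 = 3, 3441 mod 4 = 1; sign now +1
(3441/327) = (171/327)   [reduce mod 327]
reciprocity: (171/327) = -1·(327/171) since 171 mod 4 = 3, 327 mod 4 = 3; sign now -1
(327/171) = (156/171)   [reduce mod 171]
156 = 2^2·39; (2/171) = -1 since 171 mod 8 = 3, so (156/171) = (-1)^2·(39/171); sign now -1
reciprocity: (39/171) = -1·(171/39) since 39 mod 4 = 3, 171 mod 4 = 3; sign now +1
(171/39) = (15/39)   [reduce mod 39]
reciprocity: (15/39) = -1·(39/15) since 15 mod 4 = 3, 39 mod 4 = 3; sign now -1
(39/15) = (9/15)   [reduce mod 15]
reciprocity: (9/15) = +1·(15/9) since 9 mod 4 = 1, 15 mod 4 = 3; sign now -1
(15/9) = (6/9)   [reduce mod 9]
6 = 2^1·3; (2/9) = +1 since 9 mod 8 = 1, so (6/9) = (+1)^1·(3/9); sign now -1
reciprocity: (3/9) = +1·(9/3) since 3 mod 4 = 3, 9 mod 4 = 1; sign now -1
(9/3) = (0/3)   [reduce mod 3]
(0/3) = 0   [gcd(a, n) > 1]; final value = 0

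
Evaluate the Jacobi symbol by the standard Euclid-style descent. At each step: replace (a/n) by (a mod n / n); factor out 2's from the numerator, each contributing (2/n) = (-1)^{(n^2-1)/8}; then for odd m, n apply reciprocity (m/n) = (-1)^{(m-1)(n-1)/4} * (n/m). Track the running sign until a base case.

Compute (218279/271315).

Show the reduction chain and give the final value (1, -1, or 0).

-1

flip (218279/271315) -> (271315/218279): both odd, 218279 mod 4 = 3, 271315 mod 4 = 3, so the flip contributes -1; sign now -1
(271315/218279): 271315 mod 218279 = 53036, so (271315/218279) = (53036/218279)
factor out 2^2: 53036 = 2^2·13259; with 218279 mod 8 = 7, (2/218279) = +1; sign now -1; continue with (13259/218279)
flip (13259/218279) -> (218279/13259): both odd, 13259 mod 4 = 3, 218279 mod 4 = 3, so the flip contributes -1; sign now +1
(218279/13259): 218279 mod 13259 = 6135, so (218279/13259) = (6135/13259)
flip (6135/13259) -> (13259/6135): both odd, 6135 mod 4 = 3, 13259 mod 4 = 3, so the flip contributes -1; sign now -1
(13259/6135): 13259 mod 6135 = 989, so (13259/6135) = (989/6135)
flip (989/6135) -> (6135/989): both odd, 989 mod 4 = 1, 6135 mod 4 = 3, so the flip contributes +1; sign now -1
(6135/989): 6135 mod 989 = 201, so (6135/989) = (201/989)
flip (201/989) -> (989/201): both odd, 201 mod 4 = 1, 989 mod 4 = 1, so the flip contributes +1; sign now -1
(989/201): 989 mod 201 = 185, so (989/201) = (185/201)
flip (185/201) -> (201/185): both odd, 185 mod 4 = 1, 201 mod 4 = 1, so the flip contributes +1; sign now -1
(201/185): 201 mod 185 = 16, so (201/185) = (16/185)
factor out 2^4: 16 = 2^4·1; with 185 mod 8 = 1, (2/185) = +1; sign now -1; continue with (1/185)
reached (1/185) = 1, so the symbol is -1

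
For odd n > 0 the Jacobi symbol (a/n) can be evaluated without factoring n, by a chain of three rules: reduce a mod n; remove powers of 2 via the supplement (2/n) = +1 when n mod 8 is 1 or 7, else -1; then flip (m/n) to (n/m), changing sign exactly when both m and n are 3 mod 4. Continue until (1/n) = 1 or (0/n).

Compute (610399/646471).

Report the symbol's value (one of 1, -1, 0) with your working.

reciprocity: (610399/646471) = -1·(646471/610399) since 610399 mod 4 = 3, 646471 mod 4 = 3; sign now -1
(646471/610399) = (36072/610399)   [reduce mod 610399]
36072 = 2^3·4509; (2/610399) = +1 since 610399 mod 8 = 7, so (36072/610399) = (+1)^3·(4509/610399); sign now -1
reciprocity: (4509/610399) = +1·(610399/4509) since 4509 mod 4 = 1, 610399 mod 4 = 3; sign now -1
(610399/4509) = (1684/4509)   [reduce mod 4509]
1684 = 2^2·421; (2/4509) = -1 since 4509 mod 8 = 5, so (1684/4509) = (-1)^2·(421/4509); sign now -1
reciprocity: (421/4509) = +1·(4509/421) since 421 mod 4 = 1, 4509 mod 4 = 1; sign now -1
(4509/421) = (299/421)   [reduce mod 421]
reciprocity: (299/421) = +1·(421/299) since 299 mod 4 = 3, 421 mod 4 = 1; sign now -1
(421/299) = (122/299)   [reduce mod 299]
122 = 2^1·61; (2/299) = -1 since 299 mod 8 = 3, so (122/299) = (-1)^1·(61/299); sign now +1
reciprocity: (61/299) = +1·(299/61) since 61 mod 4 = 1, 299 mod 4 = 3; sign now +1
(299/61) = (55/61)   [reduce mod 61]
reciprocity: (55/61) = +1·(61/55) since 55 mod 4 = 3, 61 mod 4 = 1; sign now +1
(61/55) = (6/55)   [reduce mod 55]
6 = 2^1·3; (2/55) = +1 since 55 mod 8 = 7, so (6/55) = (+1)^1·(3/55); sign now +1
reciprocity: (3/55) = -1·(55/3) since 3 mod 4 = 3, 55 mod 4 = 3; sign now -1
(55/3) = (1/3)   [reduce mod 3]
(1/3) = 1; final value = sign = -1

-1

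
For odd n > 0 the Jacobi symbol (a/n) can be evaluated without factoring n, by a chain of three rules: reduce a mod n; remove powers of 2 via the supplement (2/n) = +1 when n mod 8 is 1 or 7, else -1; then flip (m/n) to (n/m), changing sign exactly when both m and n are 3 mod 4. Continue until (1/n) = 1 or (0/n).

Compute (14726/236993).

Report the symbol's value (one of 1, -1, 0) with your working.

1

14726 = 2^1·7363; (2/236993) = +1 since 236993 mod 8 = 1, so (14726/236993) = (+1)^1·(7363/236993); sign now +1
reciprocity: (7363/236993) = +1·(236993/7363) since 7363 mod 4 = 3, 236993 mod 4 = 1; sign now +1
(236993/7363) = (1377/7363)   [reduce mod 7363]
reciprocity: (1377/7363) = +1·(7363/1377) since 1377 mod 4 = 1, 7363 mod 4 = 3; sign now +1
(7363/1377) = (478/1377)   [reduce mod 1377]
478 = 2^1·239; (2/1377) = +1 since 1377 mod 8 = 1, so (478/1377) = (+1)^1·(239/1377); sign now +1
reciprocity: (239/1377) = +1·(1377/239) since 239 mod 4 = 3, 1377 mod 4 = 1; sign now +1
(1377/239) = (182/239)   [reduce mod 239]
182 = 2^1·91; (2/239) = +1 since 239 mod 8 = 7, so (182/239) = (+1)^1·(91/239); sign now +1
reciprocity: (91/239) = -1·(239/91) since 91 mod 4 = 3, 239 mod 4 = 3; sign now -1
(239/91) = (57/91)   [reduce mod 91]
reciprocity: (57/91) = +1·(91/57) since 57 mod 4 = 1, 91 mod 4 = 3; sign now -1
(91/57) = (34/57)   [reduce mod 57]
34 = 2^1·17; (2/57) = +1 since 57 mod 8 = 1, so (34/57) = (+1)^1·(17/57); sign now -1
reciprocity: (17/57) = +1·(57/17) since 17 mod 4 = 1, 57 mod 4 = 1; sign now -1
(57/17) = (6/17)   [reduce mod 17]
6 = 2^1·3; (2/17) = +1 since 17 mod 8 = 1, so (6/17) = (+1)^1·(3/17); sign now -1
reciprocity: (3/17) = +1·(17/3) since 3 mod 4 = 3, 17 mod 4 = 1; sign now -1
(17/3) = (2/3)   [reduce mod 3]
2 = 2^1·1; (2/3) = -1 since 3 mod 8 = 3, so (2/3) = (-1)^1·(1/3); sign now +1
(1/3) = 1; final value = sign = +1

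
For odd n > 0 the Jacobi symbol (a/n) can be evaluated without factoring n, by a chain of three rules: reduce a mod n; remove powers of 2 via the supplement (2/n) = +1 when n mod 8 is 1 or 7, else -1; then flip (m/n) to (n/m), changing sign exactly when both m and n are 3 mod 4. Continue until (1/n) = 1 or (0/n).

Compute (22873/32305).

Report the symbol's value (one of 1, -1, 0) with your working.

reciprocity: (22873/32305) = +1·(32305/22873) since 22873 mod 4 = 1, 32305 mod 4 = 1; sign now +1
(32305/22873) = (9432/22873)   [reduce mod 22873]
9432 = 2^3·1179; (2/22873) = +1 since 22873 mod 8 = 1, so (9432/22873) = (+1)^3·(1179/22873); sign now +1
reciprocity: (1179/22873) = +1·(22873/1179) since 1179 mod 4 = 3, 22873 mod 4 = 1; sign now +1
(22873/1179) = (472/1179)   [reduce mod 1179]
472 = 2^3·59; (2/1179) = -1 since 1179 mod 8 = 3, so (472/1179) = (-1)^3·(59/1179); sign now -1
reciprocity: (59/1179) = -1·(1179/59) since 59 mod 4 = 3, 1179 mod 4 = 3; sign now +1
(1179/59) = (58/59)   [reduce mod 59]
58 = 2^1·29; (2/59) = -1 since 59 mod 8 = 3, so (58/59) = (-1)^1·(29/59); sign now -1
reciprocity: (29/59) = +1·(59/29) since 29 mod 4 = 1, 59 mod 4 = 3; sign now -1
(59/29) = (1/29)   [reduce mod 29]
(1/29) = 1; final value = sign = -1

-1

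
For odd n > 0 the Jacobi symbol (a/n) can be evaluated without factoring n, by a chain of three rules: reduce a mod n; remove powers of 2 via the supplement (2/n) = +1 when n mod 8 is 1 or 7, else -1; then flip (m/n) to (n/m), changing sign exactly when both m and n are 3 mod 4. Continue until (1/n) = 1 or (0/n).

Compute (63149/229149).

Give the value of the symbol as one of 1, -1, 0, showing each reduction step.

flip (63149/229149) -> (229149/63149): both odd, 63149 mod 4 = 1, 229149 mod 4 = 1, so the flip contributes +1; sign now +1
(229149/63149): 229149 mod 63149 = 39702, so (229149/63149) = (39702/63149)
factor out 2^1: 39702 = 2^1·19851; with 63149 mod 8 = 5, (2/63149) = -1; sign now -1; continue with (19851/63149)
flip (19851/63149) -> (63149/19851): both odd, 19851 mod 4 = 3, 63149 mod 4 = 1, so the flip contributes +1; sign now -1
(63149/19851): 63149 mod 19851 = 3596, so (63149/19851) = (3596/19851)
factor out 2^2: 3596 = 2^2·899; with 19851 mod 8 = 3, (2/19851) = -1; sign now -1; continue with (899/19851)
flip (899/19851) -> (19851/899): both odd, 899 mod 4 = 3, 19851 mod 4 = 3, so the flip contributes -1; sign now +1
(19851/899): 19851 mod 899 = 73, so (19851/899) = (73/899)
flip (73/899) -> (899/73): both odd, 73 mod 4 = 1, 899 mod 4 = 3, so the flip contributes +1; sign now +1
(899/73): 899 mod 73 = 23, so (899/73) = (23/73)
flip (23/73) -> (73/23): both odd, 23 mod 4 = 3, 73 mod 4 = 1, so the flip contributes +1; sign now +1
(73/23): 73 mod 23 = 4, so (73/23) = (4/23)
factor out 2^2: 4 = 2^2·1; with 23 mod 8 = 7, (2/23) = +1; sign now +1; continue with (1/23)
reached (1/23) = 1, so the symbol is +1

1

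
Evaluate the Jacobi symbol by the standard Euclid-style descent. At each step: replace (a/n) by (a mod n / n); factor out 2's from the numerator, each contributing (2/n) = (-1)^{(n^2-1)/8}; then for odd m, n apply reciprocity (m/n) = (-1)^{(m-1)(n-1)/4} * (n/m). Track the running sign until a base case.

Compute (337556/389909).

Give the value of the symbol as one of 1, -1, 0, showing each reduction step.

factor out 2^2: 337556 = 2^2·84389; with 389909 mod 8 = 5, (2/389909) = -1; sign now +1; continue with (84389/389909)
flip (84389/389909) -> (389909/84389): both odd, 84389 mod 4 = 1, 389909 mod 4 = 1, so the flip contributes +1; sign now +1
(389909/84389): 389909 mod 84389 = 52353, so (389909/84389) = (52353/84389)
flip (52353/84389) -> (84389/52353): both odd, 52353 mod 4 = 1, 84389 mod 4 = 1, so the flip contributes +1; sign now +1
(84389/52353): 84389 mod 52353 = 32036, so (84389/52353) = (32036/52353)
factor out 2^2: 32036 = 2^2·8009; with 52353 mod 8 = 1, (2/52353) = +1; sign now +1; continue with (8009/52353)
flip (8009/52353) -> (52353/8009): both odd, 8009 mod 4 = 1, 52353 mod 4 = 1, so the flip contributes +1; sign now +1
(52353/8009): 52353 mod 8009 = 4299, so (52353/8009) = (4299/8009)
flip (4299/8009) -> (8009/4299): both odd, 4299 mod 4 = 3, 8009 mod 4 = 1, so the flip contributes +1; sign now +1
(8009/4299): 8009 mod 4299 = 3710, so (8009/4299) = (3710/4299)
factor out 2^1: 3710 = 2^1·1855; with 4299 mod 8 = 3, (2/4299) = -1; sign now -1; continue with (1855/4299)
flip (1855/4299) -> (4299/1855): both odd, 1855 mod 4 = 3, 4299 mod 4 = 3, so the flip contributes -1; sign now +1
(4299/1855): 4299 mod 1855 = 589, so (4299/1855) = (589/1855)
flip (589/1855) -> (1855/589): both odd, 589 mod 4 = 1, 1855 mod 4 = 3, so the flip contributes +1; sign now +1
(1855/589): 1855 mod 589 = 88, so (1855/589) = (88/589)
factor out 2^3: 88 = 2^3·11; with 589 mod 8 = 5, (2/589) = -1; sign now -1; continue with (11/589)
flip (11/589) -> (589/11): both odd, 11 mod 4 = 3, 589 mod 4 = 1, so the flip contributes +1; sign now -1
(589/11): 589 mod 11 = 6, so (589/11) = (6/11)
factor out 2^1: 6 = 2^1·3; with 11 mod 8 = 3, (2/11) = -1; sign now +1; continue with (3/11)
flip (3/11) -> (11/3): both odd, 3 mod 4 = 3, 11 mod 4 = 3, so the flip contributes -1; sign now -1
(11/3): 11 mod 3 = 2, so (11/3) = (2/3)
factor out 2^1: 2 = 2^1·1; with 3 mod 8 = 3, (2/3) = -1; sign now +1; continue with (1/3)
reached (1/3) = 1, so the symbol is +1

1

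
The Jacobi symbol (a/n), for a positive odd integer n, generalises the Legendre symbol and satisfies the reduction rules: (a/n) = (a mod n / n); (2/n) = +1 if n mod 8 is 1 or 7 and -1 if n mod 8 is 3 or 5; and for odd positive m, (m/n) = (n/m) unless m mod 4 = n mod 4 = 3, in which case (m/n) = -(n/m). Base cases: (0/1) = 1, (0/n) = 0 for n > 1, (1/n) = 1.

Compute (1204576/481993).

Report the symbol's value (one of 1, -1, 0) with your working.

1

(1204576/481993) = (240590/481993)   [reduce mod 481993]
240590 = 2^1·120295; (2/481993) = +1 since 481993 mod 8 = 1, so (240590/481993) = (+1)^1·(120295/481993); sign now +1
reciprocity: (120295/481993) = +1·(481993/120295) since 120295 mod 4 = 3, 481993 mod 4 = 1; sign now +1
(481993/120295) = (813/120295)   [reduce mod 120295]
reciprocity: (813/120295) = +1·(120295/813) since 813 mod 4 = 1, 120295 mod 4 = 3; sign now +1
(120295/813) = (784/813)   [reduce mod 813]
784 = 2^4·49; (2/813) = -1 since 813 mod 8 = 5, so (784/813) = (-1)^4·(49/813); sign now +1
reciprocity: (49/813) = +1·(813/49) since 49 mod 4 = 1, 813 mod 4 = 1; sign now +1
(813/49) = (29/49)   [reduce mod 49]
reciprocity: (29/49) = +1·(49/29) since 29 mod 4 = 1, 49 mod 4 = 1; sign now +1
(49/29) = (20/29)   [reduce mod 29]
20 = 2^2·5; (2/29) = -1 since 29 mod 8 = 5, so (20/29) = (-1)^2·(5/29); sign now +1
reciprocity: (5/29) = +1·(29/5) since 5 mod 4 = 1, 29 mod 4 = 1; sign now +1
(29/5) = (4/5)   [reduce mod 5]
4 = 2^2·1; (2/5) = -1 since 5 mod 8 = 5, so (4/5) = (-1)^2·(1/5); sign now +1
(1/5) = 1; final value = sign = +1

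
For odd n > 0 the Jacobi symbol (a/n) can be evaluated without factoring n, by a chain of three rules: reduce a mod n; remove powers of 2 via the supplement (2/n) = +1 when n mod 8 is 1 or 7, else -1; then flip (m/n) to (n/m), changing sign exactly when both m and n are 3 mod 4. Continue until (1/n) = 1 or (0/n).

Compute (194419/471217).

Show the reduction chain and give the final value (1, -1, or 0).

1

flip (194419/471217) -> (471217/194419): both odd, 194419 mod 4 = 3, 471217 mod 4 = 1, so the flip contributes +1; sign now +1
(471217/194419): 471217 mod 194419 = 82379, so (471217/194419) = (82379/194419)
flip (82379/194419) -> (194419/82379): both odd, 82379 mod 4 = 3, 194419 mod 4 = 3, so the flip contributes -1; sign now -1
(194419/82379): 194419 mod 82379 = 29661, so (194419/82379) = (29661/82379)
flip (29661/82379) -> (82379/29661): both odd, 29661 mod 4 = 1, 82379 mod 4 = 3, so the flip contributes +1; sign now -1
(82379/29661): 82379 mod 29661 = 23057, so (82379/29661) = (23057/29661)
flip (23057/29661) -> (29661/23057): both odd, 23057 mod 4 = 1, 29661 mod 4 = 1, so the flip contributes +1; sign now -1
(29661/23057): 29661 mod 23057 = 6604, so (29661/23057) = (6604/23057)
factor out 2^2: 6604 = 2^2·1651; with 23057 mod 8 = 1, (2/23057) = +1; sign now -1; continue with (1651/23057)
flip (1651/23057) -> (23057/1651): both odd, 1651 mod 4 = 3, 23057 mod 4 = 1, so the flip contributes +1; sign now -1
(23057/1651): 23057 mod 1651 = 1594, so (23057/1651) = (1594/1651)
factor out 2^1: 1594 = 2^1·797; with 1651 mod 8 = 3, (2/1651) = -1; sign now +1; continue with (797/1651)
flip (797/1651) -> (1651/797): both odd, 797 mod 4 = 1, 1651 mod 4 = 3, so the flip contributes +1; sign now +1
(1651/797): 1651 mod 797 = 57, so (1651/797) = (57/797)
flip (57/797) -> (797/57): both odd, 57 mod 4 = 1, 797 mod 4 = 1, so the flip contributes +1; sign now +1
(797/57): 797 mod 57 = 56, so (797/57) = (56/57)
factor out 2^3: 56 = 2^3·7; with 57 mod 8 = 1, (2/57) = +1; sign now +1; continue with (7/57)
flip (7/57) -> (57/7): both odd, 7 mod 4 = 3, 57 mod 4 = 1, so the flip contributes +1; sign now +1
(57/7): 57 mod 7 = 1, so (57/7) = (1/7)
reached (1/7) = 1, so the symbol is +1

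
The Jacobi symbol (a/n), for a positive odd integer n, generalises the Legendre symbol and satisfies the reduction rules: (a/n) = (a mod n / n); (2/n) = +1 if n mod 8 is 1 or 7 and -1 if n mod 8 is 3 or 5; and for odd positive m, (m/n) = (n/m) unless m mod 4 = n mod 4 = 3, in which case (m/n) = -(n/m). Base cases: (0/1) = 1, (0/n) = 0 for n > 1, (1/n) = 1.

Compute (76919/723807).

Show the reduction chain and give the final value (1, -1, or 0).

flip (76919/723807) -> (723807/76919): both odd, 76919 mod 4 = 3, 723807 mod 4 = 3, so the flip contributes -1; sign now -1
(723807/76919): 723807 mod 76919 = 31536, so (723807/76919) = (31536/76919)
factor out 2^4: 31536 = 2^4·1971; with 76919 mod 8 = 7, (2/76919) = +1; sign now -1; continue with (1971/76919)
flip (1971/76919) -> (76919/1971): both odd, 1971 mod 4 = 3, 76919 mod 4 = 3, so the flip contributes -1; sign now +1
(76919/1971): 76919 mod 1971 = 50, so (76919/1971) = (50/1971)
factor out 2^1: 50 = 2^1·25; with 1971 mod 8 = 3, (2/1971) = -1; sign now -1; continue with (25/1971)
flip (25/1971) -> (1971/25): both odd, 25 mod 4 = 1, 1971 mod 4 = 3, so the flip contributes +1; sign now -1
(1971/25): 1971 mod 25 = 21, so (1971/25) = (21/25)
flip (21/25) -> (25/21): both odd, 21 mod 4 = 1, 25 mod 4 = 1, so the flip contributes +1; sign now -1
(25/21): 25 mod 21 = 4, so (25/21) = (4/21)
factor out 2^2: 4 = 2^2·1; with 21 mod 8 = 5, (2/21) = -1; sign now -1; continue with (1/21)
reached (1/21) = 1, so the symbol is -1

-1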